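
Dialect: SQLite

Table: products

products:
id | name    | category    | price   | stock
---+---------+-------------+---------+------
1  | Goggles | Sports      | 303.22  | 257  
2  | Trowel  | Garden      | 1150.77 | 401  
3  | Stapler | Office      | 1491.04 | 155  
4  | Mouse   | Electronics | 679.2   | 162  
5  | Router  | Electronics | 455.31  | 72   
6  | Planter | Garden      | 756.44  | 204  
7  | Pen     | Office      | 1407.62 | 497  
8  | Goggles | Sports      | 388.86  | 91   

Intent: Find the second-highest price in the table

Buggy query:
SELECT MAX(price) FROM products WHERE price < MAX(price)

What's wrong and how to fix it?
Bug: MAX(price) on the right of the comparison is an aggregate-in-WHERE error

Fix: Compute the overall MAX in a subquery, then take MAX of rows below it

Corrected query:
SELECT MAX(price) FROM products WHERE price < (SELECT MAX(price) FROM products)

Result:
MAX(price)
----------
1407.62   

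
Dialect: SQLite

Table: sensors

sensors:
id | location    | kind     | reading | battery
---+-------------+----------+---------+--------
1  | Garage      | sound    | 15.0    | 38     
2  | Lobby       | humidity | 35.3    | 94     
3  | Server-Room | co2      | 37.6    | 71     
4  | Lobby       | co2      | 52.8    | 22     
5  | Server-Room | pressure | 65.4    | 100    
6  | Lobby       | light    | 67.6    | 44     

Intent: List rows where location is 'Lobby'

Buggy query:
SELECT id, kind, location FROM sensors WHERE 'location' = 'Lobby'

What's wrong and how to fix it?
Bug: 'location' in single quotes is a string literal, not the column; the comparison is literal-vs-literal and never true

Fix: Reference the column as location without single quotes

Corrected query:
SELECT id, kind, location FROM sensors WHERE location = 'Lobby'

Result:
id | kind     | location
---+----------+---------
2  | humidity | Lobby   
4  | co2      | Lobby   
6  | light    | Lobby   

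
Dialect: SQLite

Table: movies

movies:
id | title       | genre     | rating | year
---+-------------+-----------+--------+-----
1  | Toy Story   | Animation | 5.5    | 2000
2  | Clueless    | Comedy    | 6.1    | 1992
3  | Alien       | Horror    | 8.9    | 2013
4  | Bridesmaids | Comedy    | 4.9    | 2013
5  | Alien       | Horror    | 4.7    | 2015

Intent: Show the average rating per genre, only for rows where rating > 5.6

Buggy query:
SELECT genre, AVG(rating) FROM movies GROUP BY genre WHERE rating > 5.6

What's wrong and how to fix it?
Bug: Row-level WHERE must come before GROUP BY in the clause order

Fix: Move the WHERE clause before GROUP BY

Corrected query:
SELECT genre, AVG(rating) FROM movies WHERE rating > 5.6 GROUP BY genre

Result:
genre  | AVG(rating)
-------+------------
Comedy | 6.1        
Horror | 8.9        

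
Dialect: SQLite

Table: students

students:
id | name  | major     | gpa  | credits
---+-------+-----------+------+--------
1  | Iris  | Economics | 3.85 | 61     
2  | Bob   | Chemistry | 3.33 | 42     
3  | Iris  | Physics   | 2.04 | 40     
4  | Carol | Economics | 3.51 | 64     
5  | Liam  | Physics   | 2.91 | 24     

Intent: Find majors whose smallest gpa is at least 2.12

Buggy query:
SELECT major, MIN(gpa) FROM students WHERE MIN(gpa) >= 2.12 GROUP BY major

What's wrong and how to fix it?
Bug: MIN() in WHERE is a misuse of aggregate

Fix: Replace WHERE with HAVING after the GROUP BY

Corrected query:
SELECT major, MIN(gpa) FROM students GROUP BY major HAVING MIN(gpa) >= 2.12

Result:
major     | MIN(gpa)
----------+---------
Chemistry | 3.33    
Economics | 3.51    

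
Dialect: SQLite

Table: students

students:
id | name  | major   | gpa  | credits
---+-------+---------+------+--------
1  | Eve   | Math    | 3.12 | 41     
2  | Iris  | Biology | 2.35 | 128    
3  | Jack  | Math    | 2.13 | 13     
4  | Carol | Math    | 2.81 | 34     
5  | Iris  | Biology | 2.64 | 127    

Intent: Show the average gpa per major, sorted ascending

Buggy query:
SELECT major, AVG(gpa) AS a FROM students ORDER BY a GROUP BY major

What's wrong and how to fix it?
Bug: ORDER BY appears before GROUP BY; SQL clause order requires GROUP BY first

Fix: Move ORDER BY to the end, after GROUP BY

Corrected query:
SELECT major, AVG(gpa) AS a FROM students GROUP BY major ORDER BY a

Result:
major   | a       
--------+---------
Biology | 2.495   
Math    | 2.686667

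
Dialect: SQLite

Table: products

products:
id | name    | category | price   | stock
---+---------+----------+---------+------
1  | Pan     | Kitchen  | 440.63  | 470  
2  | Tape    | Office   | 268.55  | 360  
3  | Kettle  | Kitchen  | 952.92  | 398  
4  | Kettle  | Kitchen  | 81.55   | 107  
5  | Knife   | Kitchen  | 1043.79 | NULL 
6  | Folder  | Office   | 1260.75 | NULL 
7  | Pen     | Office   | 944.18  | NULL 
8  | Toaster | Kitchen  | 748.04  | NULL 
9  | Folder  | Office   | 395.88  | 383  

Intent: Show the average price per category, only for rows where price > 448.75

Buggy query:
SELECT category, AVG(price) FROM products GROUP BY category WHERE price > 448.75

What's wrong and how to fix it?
Bug: Row-level WHERE must come before GROUP BY in the clause order

Fix: Place WHERE between FROM and GROUP BY

Corrected query:
SELECT category, AVG(price) FROM products WHERE price > 448.75 GROUP BY category

Result:
category | AVG(price)
---------+-----------
Kitchen  | 914.916667
Office   | 1102.465  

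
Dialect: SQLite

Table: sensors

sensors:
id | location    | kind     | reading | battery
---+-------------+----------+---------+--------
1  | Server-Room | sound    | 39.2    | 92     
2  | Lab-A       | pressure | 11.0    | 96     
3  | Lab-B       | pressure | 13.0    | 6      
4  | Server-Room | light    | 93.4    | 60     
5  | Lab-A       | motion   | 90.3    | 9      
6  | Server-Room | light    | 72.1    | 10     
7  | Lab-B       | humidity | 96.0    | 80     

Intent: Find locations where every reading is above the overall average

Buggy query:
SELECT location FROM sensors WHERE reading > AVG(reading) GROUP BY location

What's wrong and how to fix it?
Bug: WHERE evaluates per row before aggregation, so AVG() is unavailable

Fix: Use a subquery for AVG and a HAVING MIN(...) filter so the condition holds for every row in the group

Corrected query:
SELECT location FROM sensors GROUP BY location HAVING MIN(reading) > (SELECT AVG(reading) FROM sensors)

Result:
(no rows)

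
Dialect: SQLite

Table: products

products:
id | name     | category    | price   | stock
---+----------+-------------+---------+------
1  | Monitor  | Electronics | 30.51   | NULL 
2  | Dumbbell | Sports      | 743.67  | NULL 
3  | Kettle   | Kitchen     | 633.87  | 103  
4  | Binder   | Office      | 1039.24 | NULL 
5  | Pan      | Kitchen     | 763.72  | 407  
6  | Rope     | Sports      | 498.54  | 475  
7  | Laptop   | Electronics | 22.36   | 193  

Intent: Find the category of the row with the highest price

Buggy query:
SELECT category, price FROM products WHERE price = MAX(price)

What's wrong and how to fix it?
Bug: MAX(price) is an aggregate and cannot be used directly in WHERE

Fix: Use a subquery: WHERE price = (SELECT MAX(price) FROM products)

Corrected query:
SELECT category, price FROM products WHERE price = (SELECT MAX(price) FROM products)

Result:
category | price  
---------+--------
Office   | 1039.24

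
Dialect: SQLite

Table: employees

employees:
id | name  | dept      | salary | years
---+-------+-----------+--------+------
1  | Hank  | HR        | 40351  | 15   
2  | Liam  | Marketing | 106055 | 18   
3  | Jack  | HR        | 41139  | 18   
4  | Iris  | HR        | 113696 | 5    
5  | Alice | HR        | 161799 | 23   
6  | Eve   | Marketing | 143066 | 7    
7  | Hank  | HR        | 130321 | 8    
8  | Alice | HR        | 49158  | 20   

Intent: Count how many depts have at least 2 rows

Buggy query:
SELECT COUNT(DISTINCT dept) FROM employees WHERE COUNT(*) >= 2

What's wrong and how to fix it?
Bug: COUNT(*) cannot appear in WHERE; the per-group count doesn't exist yet

Fix: Use a subquery that GROUPs and filters with HAVING, then count its rows

Corrected query:
SELECT COUNT(*) FROM (SELECT dept FROM employees GROUP BY dept HAVING COUNT(*) >= 2)

Result:
COUNT(*)
--------
2       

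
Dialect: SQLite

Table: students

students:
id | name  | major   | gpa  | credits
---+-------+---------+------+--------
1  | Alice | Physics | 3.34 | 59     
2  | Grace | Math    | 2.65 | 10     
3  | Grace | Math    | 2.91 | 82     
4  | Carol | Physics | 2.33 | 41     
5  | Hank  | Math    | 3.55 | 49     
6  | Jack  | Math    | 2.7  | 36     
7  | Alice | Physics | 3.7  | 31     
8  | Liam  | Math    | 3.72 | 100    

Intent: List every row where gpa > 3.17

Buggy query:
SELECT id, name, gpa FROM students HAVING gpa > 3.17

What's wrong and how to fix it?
Bug: HAVING filters the output of aggregation, but this query has no GROUP BY and no aggregate functions, so SQLite rejects it (HAVING clause on a non-aggregate query); the condition here is per row

Fix: Use WHERE for row-level filtering

Corrected query:
SELECT id, name, gpa FROM students WHERE gpa > 3.17

Result:
id | name  | gpa 
---+-------+-----
1  | Alice | 3.34
5  | Hank  | 3.55
7  | Alice | 3.7 
8  | Liam  | 3.72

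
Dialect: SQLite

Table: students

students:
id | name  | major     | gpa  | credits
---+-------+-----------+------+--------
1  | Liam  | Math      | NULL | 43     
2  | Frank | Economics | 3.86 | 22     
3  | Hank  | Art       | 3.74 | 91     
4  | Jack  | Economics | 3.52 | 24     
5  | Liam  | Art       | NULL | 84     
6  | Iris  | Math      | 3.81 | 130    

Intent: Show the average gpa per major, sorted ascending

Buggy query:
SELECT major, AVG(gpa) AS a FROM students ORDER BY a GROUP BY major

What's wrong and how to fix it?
Bug: GROUP BY must precede ORDER BY

Fix: Reorder: SELECT … FROM … GROUP BY … ORDER BY …

Corrected query:
SELECT major, AVG(gpa) AS a FROM students GROUP BY major ORDER BY a

Result:
major     | a   
----------+-----
Economics | 3.69
Art       | 3.74
Math      | 3.81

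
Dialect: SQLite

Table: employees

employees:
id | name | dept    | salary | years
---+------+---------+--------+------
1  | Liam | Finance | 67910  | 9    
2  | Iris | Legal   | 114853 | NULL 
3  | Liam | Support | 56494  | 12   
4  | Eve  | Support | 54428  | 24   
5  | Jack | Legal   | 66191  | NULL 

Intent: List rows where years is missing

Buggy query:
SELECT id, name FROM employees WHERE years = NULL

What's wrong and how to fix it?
Bug: '= NULL' is always unknown in SQL three-valued logic, so no rows match

Fix: Replace '= NULL' with 'IS NULL'

Corrected query:
SELECT id, name FROM employees WHERE years IS NULL

Result:
id | name
---+-----
2  | Iris
5  | Jack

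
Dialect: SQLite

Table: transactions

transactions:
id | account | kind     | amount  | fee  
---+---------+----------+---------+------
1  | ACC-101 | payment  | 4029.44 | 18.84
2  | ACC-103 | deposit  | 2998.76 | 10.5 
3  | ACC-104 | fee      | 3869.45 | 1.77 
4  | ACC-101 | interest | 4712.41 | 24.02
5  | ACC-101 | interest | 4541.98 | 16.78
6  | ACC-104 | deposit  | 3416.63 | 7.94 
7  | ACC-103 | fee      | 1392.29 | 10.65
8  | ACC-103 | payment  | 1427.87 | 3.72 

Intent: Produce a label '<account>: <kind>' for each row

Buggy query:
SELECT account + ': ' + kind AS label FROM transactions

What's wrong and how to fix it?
Bug: SQLite uses || for string concatenation; + coerces text to numbers (yielding 0)

Fix: Replace + with || to concatenate text

Corrected query:
SELECT account || ': ' || kind AS label FROM transactions

Result:
label            
-----------------
ACC-101: payment 
ACC-103: deposit 
ACC-104: fee     
ACC-101: interest
ACC-101: interest
ACC-104: deposit 
ACC-103: fee     
ACC-103: payment 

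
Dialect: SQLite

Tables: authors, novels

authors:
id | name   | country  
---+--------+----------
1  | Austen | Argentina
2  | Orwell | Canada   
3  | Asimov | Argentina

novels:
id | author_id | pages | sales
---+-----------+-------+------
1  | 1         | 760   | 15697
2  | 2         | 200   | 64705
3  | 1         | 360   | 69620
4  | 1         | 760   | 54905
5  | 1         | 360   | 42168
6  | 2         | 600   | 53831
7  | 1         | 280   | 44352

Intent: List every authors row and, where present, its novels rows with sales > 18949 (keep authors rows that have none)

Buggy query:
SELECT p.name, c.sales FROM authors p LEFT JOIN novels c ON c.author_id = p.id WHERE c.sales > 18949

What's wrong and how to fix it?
Bug: A WHERE condition on the right-hand table after LEFT JOIN drops unmatched parents

Fix: Put 'c.sales > 18949' in the JOIN's ON clause instead of WHERE

Corrected query:
SELECT p.name, c.sales FROM authors p LEFT JOIN novels c ON c.author_id = p.id AND c.sales > 18949

Result:
name   | sales
-------+------
Austen | 42168
Austen | 44352
Austen | 54905
Austen | 69620
Orwell | 53831
Orwell | 64705
Asimov | NULL 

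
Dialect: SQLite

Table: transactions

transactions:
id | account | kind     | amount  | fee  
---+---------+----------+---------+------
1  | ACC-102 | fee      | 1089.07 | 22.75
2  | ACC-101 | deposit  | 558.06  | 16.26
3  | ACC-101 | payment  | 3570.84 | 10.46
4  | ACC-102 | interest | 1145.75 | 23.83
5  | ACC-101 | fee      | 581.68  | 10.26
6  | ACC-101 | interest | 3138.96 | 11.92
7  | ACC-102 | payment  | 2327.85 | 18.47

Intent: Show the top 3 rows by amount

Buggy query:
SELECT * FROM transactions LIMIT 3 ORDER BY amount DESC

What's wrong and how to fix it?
Bug: LIMIT must come after ORDER BY

Fix: Sort with ORDER BY, then apply LIMIT

Corrected query:
SELECT * FROM transactions ORDER BY amount DESC LIMIT 3

Result:
id | account | kind     | amount  | fee  
---+---------+----------+---------+------
3  | ACC-101 | payment  | 3570.84 | 10.46
6  | ACC-101 | interest | 3138.96 | 11.92
7  | ACC-102 | payment  | 2327.85 | 18.47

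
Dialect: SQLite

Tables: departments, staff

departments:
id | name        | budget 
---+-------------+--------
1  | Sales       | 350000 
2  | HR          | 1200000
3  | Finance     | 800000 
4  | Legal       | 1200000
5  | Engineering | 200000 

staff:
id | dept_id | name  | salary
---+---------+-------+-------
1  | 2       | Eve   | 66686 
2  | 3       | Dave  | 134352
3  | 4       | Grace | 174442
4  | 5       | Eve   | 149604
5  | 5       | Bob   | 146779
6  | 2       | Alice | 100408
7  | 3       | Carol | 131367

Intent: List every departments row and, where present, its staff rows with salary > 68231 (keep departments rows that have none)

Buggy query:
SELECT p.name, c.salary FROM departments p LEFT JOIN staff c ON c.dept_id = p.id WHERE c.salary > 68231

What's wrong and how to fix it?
Bug: Filtering c.salary in WHERE discards the NULL rows produced by LEFT JOIN, turning it into an inner join

Fix: Put 'c.salary > 68231' in the JOIN's ON clause instead of WHERE

Corrected query:
SELECT p.name, c.salary FROM departments p LEFT JOIN staff c ON c.dept_id = p.id AND c.salary > 68231

Result:
name        | salary
------------+-------
Sales       | NULL  
HR          | 100408
Finance     | 131367
Finance     | 134352
Legal       | 174442
Engineering | 146779
Engineering | 149604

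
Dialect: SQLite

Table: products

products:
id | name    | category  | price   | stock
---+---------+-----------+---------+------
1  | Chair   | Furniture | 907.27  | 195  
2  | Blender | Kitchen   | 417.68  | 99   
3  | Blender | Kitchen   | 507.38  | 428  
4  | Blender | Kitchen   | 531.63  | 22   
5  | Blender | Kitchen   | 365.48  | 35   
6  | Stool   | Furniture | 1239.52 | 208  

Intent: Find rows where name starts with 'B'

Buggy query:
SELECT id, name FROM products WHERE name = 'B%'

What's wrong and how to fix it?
Bug: Wildcards only work with LIKE; '=' treats '%' as a literal character

Fix: Use LIKE for wildcard pattern matching

Corrected query:
SELECT id, name FROM products WHERE name LIKE 'B%'

Result:
id | name   
---+--------
2  | Blender
3  | Blender
4  | Blender
5  | Blender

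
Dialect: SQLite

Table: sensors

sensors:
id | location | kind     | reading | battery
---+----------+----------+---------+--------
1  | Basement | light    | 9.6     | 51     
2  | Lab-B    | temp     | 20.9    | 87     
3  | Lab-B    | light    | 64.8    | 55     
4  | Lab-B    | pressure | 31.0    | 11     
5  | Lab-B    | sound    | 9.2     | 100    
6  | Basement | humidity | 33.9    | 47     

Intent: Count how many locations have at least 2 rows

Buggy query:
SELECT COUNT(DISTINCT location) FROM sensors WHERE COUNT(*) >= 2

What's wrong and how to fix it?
Bug: COUNT(*) cannot appear in WHERE; the per-group count doesn't exist yet

Fix: Use a subquery that GROUPs and filters with HAVING, then count its rows

Corrected query:
SELECT COUNT(*) FROM (SELECT location FROM sensors GROUP BY location HAVING COUNT(*) >= 2)

Result:
COUNT(*)
--------
2       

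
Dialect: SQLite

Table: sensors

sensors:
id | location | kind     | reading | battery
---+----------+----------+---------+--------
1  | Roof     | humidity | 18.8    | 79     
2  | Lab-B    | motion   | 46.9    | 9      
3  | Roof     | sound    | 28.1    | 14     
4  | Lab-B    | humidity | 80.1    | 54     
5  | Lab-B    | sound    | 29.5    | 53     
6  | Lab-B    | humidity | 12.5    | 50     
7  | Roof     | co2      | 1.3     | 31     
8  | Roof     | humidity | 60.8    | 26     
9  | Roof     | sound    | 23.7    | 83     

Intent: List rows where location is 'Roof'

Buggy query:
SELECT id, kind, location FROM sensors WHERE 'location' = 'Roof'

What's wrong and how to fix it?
Bug: 'location' in single quotes is a string literal, not the column; the comparison is literal-vs-literal and never true

Fix: Remove the quotes around the column name (or use double quotes for an identifier)

Corrected query:
SELECT id, kind, location FROM sensors WHERE location = 'Roof'

Result:
id | kind     | location
---+----------+---------
1  | humidity | Roof    
3  | sound    | Roof    
7  | co2      | Roof    
8  | humidity | Roof    
9  | sound    | Roof    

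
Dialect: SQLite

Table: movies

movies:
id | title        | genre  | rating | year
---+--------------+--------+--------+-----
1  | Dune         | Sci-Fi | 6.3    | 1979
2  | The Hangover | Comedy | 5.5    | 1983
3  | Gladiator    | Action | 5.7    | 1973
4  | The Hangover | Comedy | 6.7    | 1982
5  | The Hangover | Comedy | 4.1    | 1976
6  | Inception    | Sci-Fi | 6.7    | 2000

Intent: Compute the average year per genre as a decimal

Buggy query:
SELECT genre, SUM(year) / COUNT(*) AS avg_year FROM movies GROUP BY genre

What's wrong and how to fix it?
Bug: SUM(year) and COUNT(*) are both integers; the division truncates the fractional part

Fix: Cast one side to REAL so the division keeps the fractional part

Corrected query:
SELECT genre, SUM(year) * 1.0 / COUNT(*) AS avg_year FROM movies GROUP BY genre

Result:
genre  | avg_year   
-------+------------
Action | 1973       
Comedy | 1980.333333
Sci-Fi | 1989.5     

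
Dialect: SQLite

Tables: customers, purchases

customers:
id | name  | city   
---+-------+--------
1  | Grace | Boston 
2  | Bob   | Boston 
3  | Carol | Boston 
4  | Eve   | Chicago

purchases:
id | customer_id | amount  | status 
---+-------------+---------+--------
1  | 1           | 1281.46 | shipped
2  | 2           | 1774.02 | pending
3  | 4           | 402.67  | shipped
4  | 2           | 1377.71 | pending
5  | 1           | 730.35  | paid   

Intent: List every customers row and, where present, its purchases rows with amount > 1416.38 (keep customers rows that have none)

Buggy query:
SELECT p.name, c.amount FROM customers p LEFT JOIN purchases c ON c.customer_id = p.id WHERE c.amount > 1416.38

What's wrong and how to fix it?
Bug: A WHERE condition on the right-hand table after LEFT JOIN drops unmatched parents

Fix: Put 'c.amount > 1416.38' in the JOIN's ON clause instead of WHERE

Corrected query:
SELECT p.name, c.amount FROM customers p LEFT JOIN purchases c ON c.customer_id = p.id AND c.amount > 1416.38

Result:
name  | amount 
------+--------
Grace | NULL   
Bob   | 1774.02
Carol | NULL   
Eve   | NULL   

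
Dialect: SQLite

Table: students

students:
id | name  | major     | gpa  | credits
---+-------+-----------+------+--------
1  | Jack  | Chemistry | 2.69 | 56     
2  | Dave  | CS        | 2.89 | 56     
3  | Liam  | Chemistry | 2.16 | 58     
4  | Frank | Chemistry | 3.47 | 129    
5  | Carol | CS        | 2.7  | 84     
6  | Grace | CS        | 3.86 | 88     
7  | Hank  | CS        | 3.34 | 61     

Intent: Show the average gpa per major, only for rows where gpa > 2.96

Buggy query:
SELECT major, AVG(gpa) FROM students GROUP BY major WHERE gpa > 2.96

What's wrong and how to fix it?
Bug: Row-level WHERE must come before GROUP BY in the clause order

Fix: Move the WHERE clause before GROUP BY

Corrected query:
SELECT major, AVG(gpa) FROM students WHERE gpa > 2.96 GROUP BY major

Result:
major     | AVG(gpa)
----------+---------
CS        | 3.6     
Chemistry | 3.47    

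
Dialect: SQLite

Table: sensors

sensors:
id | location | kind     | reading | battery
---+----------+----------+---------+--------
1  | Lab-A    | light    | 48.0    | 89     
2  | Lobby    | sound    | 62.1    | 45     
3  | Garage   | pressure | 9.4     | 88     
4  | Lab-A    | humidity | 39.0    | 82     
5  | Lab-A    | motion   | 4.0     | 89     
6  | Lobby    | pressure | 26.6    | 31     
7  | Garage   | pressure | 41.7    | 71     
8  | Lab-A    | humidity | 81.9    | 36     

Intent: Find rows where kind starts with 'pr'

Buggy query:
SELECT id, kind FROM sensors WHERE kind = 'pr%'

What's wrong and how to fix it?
Bug: Wildcards only work with LIKE; '=' treats '%' as a literal character

Fix: Replace '=' with LIKE so 'pr%' is treated as a pattern

Corrected query:
SELECT id, kind FROM sensors WHERE kind LIKE 'pr%'

Result:
id | kind    
---+---------
3  | pressure
6  | pressure
7  | pressure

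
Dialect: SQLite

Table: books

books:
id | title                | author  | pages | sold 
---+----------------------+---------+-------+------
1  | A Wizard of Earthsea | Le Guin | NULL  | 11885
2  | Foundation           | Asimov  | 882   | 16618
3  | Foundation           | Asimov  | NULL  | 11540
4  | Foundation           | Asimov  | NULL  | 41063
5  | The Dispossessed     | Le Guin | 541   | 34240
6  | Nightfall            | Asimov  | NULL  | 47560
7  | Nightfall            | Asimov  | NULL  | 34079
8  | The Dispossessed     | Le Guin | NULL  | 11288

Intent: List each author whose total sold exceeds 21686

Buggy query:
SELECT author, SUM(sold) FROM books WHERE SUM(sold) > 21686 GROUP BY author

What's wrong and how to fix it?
Bug: SUM(sold) is an aggregate, but WHERE filters rows before aggregation

Fix: Move the aggregate condition to a HAVING clause

Corrected query:
SELECT author, SUM(sold) FROM books GROUP BY author HAVING SUM(sold) > 21686

Result:
author  | SUM(sold)
--------+----------
Asimov  | 150860   
Le Guin | 57413    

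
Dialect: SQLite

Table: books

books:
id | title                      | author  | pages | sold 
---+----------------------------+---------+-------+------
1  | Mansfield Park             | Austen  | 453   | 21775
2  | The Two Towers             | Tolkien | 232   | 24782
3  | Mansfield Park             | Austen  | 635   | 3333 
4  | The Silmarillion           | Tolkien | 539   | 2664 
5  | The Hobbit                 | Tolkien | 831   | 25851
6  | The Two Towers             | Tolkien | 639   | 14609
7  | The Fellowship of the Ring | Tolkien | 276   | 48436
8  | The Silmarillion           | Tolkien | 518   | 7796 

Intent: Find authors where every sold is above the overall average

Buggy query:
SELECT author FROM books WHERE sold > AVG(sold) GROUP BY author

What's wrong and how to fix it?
Bug: AVG() is an aggregate; it can't sit directly in WHERE

Fix: Compute the overall average in a scalar subquery and compare each group's MIN against it in HAVING

Corrected query:
SELECT author FROM books GROUP BY author HAVING MIN(sold) > (SELECT AVG(sold) FROM books)

Result:
(no rows)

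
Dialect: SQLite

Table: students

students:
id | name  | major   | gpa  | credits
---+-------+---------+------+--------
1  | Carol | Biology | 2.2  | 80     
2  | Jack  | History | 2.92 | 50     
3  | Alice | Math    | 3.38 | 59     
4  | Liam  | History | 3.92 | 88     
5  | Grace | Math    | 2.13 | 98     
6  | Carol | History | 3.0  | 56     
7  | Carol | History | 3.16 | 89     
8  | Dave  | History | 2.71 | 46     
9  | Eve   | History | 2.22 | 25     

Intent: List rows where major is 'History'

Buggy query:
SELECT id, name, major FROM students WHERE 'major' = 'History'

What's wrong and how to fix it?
Bug: 'major' in single quotes is a string literal, not the column; the comparison is literal-vs-literal and never true

Fix: Remove the quotes around the column name (or use double quotes for an identifier)

Corrected query:
SELECT id, name, major FROM students WHERE major = 'History'

Result:
id | name  | major  
---+-------+--------
2  | Jack  | History
4  | Liam  | History
6  | Carol | History
7  | Carol | History
8  | Dave  | History
9  | Eve   | History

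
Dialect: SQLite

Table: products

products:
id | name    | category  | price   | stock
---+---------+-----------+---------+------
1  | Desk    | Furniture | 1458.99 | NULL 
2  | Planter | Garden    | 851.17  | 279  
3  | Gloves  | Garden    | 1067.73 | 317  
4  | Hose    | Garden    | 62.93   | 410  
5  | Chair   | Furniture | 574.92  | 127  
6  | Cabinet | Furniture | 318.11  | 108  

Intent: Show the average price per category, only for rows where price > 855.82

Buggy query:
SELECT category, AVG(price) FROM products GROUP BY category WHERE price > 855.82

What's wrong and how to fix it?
Bug: WHERE cannot follow GROUP BY

Fix: Place WHERE between FROM and GROUP BY

Corrected query:
SELECT category, AVG(price) FROM products WHERE price > 855.82 GROUP BY category

Result:
category  | AVG(price)
----------+-----------
Furniture | 1458.99   
Garden    | 1067.73   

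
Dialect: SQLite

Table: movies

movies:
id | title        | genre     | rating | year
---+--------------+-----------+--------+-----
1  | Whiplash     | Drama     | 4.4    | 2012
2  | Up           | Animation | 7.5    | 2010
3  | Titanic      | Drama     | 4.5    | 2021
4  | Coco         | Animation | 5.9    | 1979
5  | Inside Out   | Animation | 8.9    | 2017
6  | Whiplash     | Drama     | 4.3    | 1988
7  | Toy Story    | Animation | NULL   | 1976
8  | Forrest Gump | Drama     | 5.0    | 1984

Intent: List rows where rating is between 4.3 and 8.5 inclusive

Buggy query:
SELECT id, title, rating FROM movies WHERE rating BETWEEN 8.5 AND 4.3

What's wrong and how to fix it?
Bug: BETWEEN expects the lower bound first; with 8.5 AND 4.3 the range is empty

Fix: Swap the bounds so the smaller value comes first

Corrected query:
SELECT id, title, rating FROM movies WHERE rating BETWEEN 4.3 AND 8.5

Result:
id | title        | rating
---+--------------+-------
1  | Whiplash     | 4.4   
2  | Up           | 7.5   
3  | Titanic      | 4.5   
4  | Coco         | 5.9   
6  | Whiplash     | 4.3   
8  | Forrest Gump | 5     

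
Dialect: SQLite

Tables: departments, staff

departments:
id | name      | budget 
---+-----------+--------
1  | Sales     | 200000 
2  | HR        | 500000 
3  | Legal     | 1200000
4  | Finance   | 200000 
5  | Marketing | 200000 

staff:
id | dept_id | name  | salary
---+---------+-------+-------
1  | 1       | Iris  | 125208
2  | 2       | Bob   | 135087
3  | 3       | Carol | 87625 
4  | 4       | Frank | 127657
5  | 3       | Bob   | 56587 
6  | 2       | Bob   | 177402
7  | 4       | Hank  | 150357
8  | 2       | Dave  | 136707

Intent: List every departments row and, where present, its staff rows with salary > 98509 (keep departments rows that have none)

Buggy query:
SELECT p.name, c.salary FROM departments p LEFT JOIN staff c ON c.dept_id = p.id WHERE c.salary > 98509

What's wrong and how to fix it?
Bug: A WHERE condition on the right-hand table after LEFT JOIN drops unmatched parents

Fix: Move the right-table condition into the ON clause so unmatched parents are kept

Corrected query:
SELECT p.name, c.salary FROM departments p LEFT JOIN staff c ON c.dept_id = p.id AND c.salary > 98509

Result:
name      | salary
----------+-------
Sales     | 125208
HR        | 135087
HR        | 136707
HR        | 177402
Legal     | NULL  
Finance   | 127657
Finance   | 150357
Marketing | NULL  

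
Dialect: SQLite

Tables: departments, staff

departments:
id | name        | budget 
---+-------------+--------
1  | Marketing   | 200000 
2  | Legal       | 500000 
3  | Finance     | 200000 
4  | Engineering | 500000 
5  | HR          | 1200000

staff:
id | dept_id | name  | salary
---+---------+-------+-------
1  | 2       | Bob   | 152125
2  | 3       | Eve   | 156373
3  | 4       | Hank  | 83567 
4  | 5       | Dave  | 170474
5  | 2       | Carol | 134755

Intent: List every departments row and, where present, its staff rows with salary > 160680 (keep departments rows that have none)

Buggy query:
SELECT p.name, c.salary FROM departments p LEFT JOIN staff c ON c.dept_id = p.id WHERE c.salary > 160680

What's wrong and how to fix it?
Bug: A WHERE condition on the right-hand table after LEFT JOIN drops unmatched parents

Fix: Put 'c.salary > 160680' in the JOIN's ON clause instead of WHERE

Corrected query:
SELECT p.name, c.salary FROM departments p LEFT JOIN staff c ON c.dept_id = p.id AND c.salary > 160680

Result:
name        | salary
------------+-------
Marketing   | NULL  
Legal       | NULL  
Finance     | NULL  
Engineering | NULL  
HR          | 170474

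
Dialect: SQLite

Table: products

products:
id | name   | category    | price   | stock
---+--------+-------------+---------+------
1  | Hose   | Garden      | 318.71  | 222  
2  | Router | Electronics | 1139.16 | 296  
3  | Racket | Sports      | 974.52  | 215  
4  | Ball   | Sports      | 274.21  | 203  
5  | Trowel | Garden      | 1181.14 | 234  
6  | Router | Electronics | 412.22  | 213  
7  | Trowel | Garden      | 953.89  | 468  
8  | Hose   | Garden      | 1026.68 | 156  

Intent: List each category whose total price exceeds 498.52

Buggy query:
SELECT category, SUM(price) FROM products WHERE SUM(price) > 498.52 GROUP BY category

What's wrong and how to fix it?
Bug: Aggregate functions cannot appear in a WHERE clause

Fix: Use HAVING (which filters groups after aggregation) instead of WHERE

Corrected query:
SELECT category, SUM(price) FROM products GROUP BY category HAVING SUM(price) > 498.52

Result:
category    | SUM(price)
------------+-----------
Electronics | 1551.38   
Garden      | 3480.42   
Sports      | 1248.73   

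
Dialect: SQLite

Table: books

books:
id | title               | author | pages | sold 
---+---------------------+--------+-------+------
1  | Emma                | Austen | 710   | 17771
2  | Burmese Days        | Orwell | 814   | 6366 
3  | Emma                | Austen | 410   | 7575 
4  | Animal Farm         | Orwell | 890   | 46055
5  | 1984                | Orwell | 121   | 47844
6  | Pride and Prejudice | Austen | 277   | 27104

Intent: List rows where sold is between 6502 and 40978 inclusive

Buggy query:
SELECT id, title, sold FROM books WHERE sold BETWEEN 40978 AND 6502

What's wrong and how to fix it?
Bug: BETWEEN expects the lower bound first; with 40978 AND 6502 the range is empty

Fix: Write BETWEEN 6502 AND 40978

Corrected query:
SELECT id, title, sold FROM books WHERE sold BETWEEN 6502 AND 40978

Result:
id | title               | sold 
---+---------------------+------
1  | Emma                | 17771
3  | Emma                | 7575 
6  | Pride and Prejudice | 27104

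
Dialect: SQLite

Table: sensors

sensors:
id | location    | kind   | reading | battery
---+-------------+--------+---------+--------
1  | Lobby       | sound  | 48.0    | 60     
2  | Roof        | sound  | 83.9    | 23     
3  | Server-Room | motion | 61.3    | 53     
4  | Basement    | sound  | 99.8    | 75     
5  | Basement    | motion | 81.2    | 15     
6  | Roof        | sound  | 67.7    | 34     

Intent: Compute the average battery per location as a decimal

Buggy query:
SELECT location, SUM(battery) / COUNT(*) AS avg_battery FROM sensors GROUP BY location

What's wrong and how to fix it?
Bug: Both operands are integers, so '/' performs integer division and truncates

Fix: Multiply by 1.0 (or CAST to REAL) to force floating-point division

Corrected query:
SELECT location, SUM(battery) * 1.0 / COUNT(*) AS avg_battery FROM sensors GROUP BY location

Result:
location    | avg_battery
------------+------------
Basement    | 45         
Lobby       | 60         
Roof        | 28.5       
Server-Room | 53         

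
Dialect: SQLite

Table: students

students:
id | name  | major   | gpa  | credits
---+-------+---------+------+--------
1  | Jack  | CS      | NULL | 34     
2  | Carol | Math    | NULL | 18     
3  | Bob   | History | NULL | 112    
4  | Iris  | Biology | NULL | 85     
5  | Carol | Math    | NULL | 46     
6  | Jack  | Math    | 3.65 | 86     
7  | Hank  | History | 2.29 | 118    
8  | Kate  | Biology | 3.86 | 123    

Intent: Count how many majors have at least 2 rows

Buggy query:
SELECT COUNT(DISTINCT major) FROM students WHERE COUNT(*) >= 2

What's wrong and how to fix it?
Bug: WHERE filters individual rows, not groups, so a group-level COUNT is invalid there

Fix: Use a subquery that GROUPs and filters with HAVING, then count its rows

Corrected query:
SELECT COUNT(*) FROM (SELECT major FROM students GROUP BY major HAVING COUNT(*) >= 2)

Result:
COUNT(*)
--------
3       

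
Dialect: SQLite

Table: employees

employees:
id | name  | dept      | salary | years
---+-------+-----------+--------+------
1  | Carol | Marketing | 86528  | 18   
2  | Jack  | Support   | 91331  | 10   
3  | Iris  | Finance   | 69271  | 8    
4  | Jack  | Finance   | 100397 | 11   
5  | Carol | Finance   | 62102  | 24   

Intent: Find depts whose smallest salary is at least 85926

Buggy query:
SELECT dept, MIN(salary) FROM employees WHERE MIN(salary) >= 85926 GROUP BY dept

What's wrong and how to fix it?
Bug: Aggregates like MIN are computed per group after WHERE runs

Fix: Use HAVING for the per-group MIN condition

Corrected query:
SELECT dept, MIN(salary) FROM employees GROUP BY dept HAVING MIN(salary) >= 85926

Result:
dept      | MIN(salary)
----------+------------
Marketing | 86528      
Support   | 91331      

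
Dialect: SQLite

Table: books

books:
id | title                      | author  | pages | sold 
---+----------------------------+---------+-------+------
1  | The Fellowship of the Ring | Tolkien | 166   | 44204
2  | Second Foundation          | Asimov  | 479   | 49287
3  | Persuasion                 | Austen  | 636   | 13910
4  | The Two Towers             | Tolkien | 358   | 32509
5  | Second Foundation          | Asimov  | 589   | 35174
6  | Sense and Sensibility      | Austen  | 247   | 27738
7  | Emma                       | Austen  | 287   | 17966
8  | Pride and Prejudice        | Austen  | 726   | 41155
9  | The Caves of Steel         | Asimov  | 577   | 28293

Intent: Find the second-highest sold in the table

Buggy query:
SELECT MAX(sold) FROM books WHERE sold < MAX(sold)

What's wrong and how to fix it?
Bug: The inner MAX is an aggregate inside WHERE, which is not allowed

Fix: Compute the overall MAX in a subquery, then take MAX of rows below it

Corrected query:
SELECT MAX(sold) FROM books WHERE sold < (SELECT MAX(sold) FROM books)

Result:
MAX(sold)
---------
44204    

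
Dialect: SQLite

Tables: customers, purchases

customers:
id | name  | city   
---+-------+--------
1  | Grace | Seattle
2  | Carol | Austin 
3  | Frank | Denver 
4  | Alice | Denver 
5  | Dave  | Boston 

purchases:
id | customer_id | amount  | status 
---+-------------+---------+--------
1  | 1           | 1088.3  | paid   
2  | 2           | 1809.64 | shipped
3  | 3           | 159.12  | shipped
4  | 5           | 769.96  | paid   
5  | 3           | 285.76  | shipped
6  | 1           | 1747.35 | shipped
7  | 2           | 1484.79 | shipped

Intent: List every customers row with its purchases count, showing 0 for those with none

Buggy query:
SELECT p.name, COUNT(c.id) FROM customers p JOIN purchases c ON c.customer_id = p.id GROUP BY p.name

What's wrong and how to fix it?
Bug: INNER JOIN drops customers rows that have no matching purchases rows

Fix: Switch to LEFT JOIN to retain unmatched parent rows

Corrected query:
SELECT p.name, COUNT(c.id) FROM customers p LEFT JOIN purchases c ON c.customer_id = p.id GROUP BY p.name

Result:
name  | COUNT(c.id)
------+------------
Alice | 0          
Carol | 2          
Dave  | 1          
Frank | 2          
Grace | 2          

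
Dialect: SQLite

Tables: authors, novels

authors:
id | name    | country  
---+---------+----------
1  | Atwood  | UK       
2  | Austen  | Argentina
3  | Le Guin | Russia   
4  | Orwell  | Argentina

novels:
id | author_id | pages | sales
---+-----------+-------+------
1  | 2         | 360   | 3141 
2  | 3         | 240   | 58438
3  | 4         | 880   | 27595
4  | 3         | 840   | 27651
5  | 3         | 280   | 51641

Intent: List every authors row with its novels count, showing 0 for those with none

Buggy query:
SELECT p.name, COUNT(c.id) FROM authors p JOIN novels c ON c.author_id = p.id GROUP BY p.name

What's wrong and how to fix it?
Bug: An inner join excludes parents with zero children

Fix: Use LEFT JOIN so parents without children still appear (COUNT(c.id) gives 0)

Corrected query:
SELECT p.name, COUNT(c.id) FROM authors p LEFT JOIN novels c ON c.author_id = p.id GROUP BY p.name

Result:
name    | COUNT(c.id)
--------+------------
Atwood  | 0          
Austen  | 1          
Le Guin | 3          
Orwell  | 1          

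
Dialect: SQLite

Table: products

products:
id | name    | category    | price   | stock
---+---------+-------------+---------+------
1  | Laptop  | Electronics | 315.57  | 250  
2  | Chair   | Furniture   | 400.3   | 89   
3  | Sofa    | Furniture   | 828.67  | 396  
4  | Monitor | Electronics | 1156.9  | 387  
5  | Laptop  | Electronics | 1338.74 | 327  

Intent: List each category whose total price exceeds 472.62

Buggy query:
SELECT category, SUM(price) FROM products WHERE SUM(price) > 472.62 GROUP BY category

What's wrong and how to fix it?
Bug: SUM(price) is an aggregate, but WHERE filters rows before aggregation

Fix: Use HAVING (which filters groups after aggregation) instead of WHERE

Corrected query:
SELECT category, SUM(price) FROM products GROUP BY category HAVING SUM(price) > 472.62

Result:
category    | SUM(price)
------------+-----------
Electronics | 2811.21   
Furniture   | 1228.97   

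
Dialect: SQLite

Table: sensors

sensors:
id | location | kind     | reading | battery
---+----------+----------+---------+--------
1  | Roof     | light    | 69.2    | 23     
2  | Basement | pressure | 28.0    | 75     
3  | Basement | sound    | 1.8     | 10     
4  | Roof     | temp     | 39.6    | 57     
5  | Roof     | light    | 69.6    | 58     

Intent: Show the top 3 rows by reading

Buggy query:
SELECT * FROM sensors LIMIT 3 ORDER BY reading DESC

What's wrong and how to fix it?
Bug: ORDER BY cannot follow LIMIT; LIMIT is the final clause

Fix: Swap the clauses: ORDER BY first, then LIMIT

Corrected query:
SELECT * FROM sensors ORDER BY reading DESC LIMIT 3

Result:
id | location | kind  | reading | battery
---+----------+-------+---------+--------
5  | Roof     | light | 69.6    | 58     
1  | Roof     | light | 69.2    | 23     
4  | Roof     | temp  | 39.6    | 57     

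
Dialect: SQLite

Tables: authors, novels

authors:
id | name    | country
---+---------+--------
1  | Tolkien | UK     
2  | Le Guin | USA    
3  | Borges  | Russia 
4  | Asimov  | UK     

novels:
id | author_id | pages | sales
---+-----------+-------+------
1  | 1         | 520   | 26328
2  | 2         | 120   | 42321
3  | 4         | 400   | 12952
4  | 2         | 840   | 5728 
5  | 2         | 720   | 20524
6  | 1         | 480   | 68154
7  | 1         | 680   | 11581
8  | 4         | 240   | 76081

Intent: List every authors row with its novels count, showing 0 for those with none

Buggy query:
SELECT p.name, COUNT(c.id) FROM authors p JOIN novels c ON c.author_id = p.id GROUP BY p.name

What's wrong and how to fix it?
Bug: An inner join excludes parents with zero children

Fix: Use LEFT JOIN so parents without children still appear (COUNT(c.id) gives 0)

Corrected query:
SELECT p.name, COUNT(c.id) FROM authors p LEFT JOIN novels c ON c.author_id = p.id GROUP BY p.name

Result:
name    | COUNT(c.id)
--------+------------
Asimov  | 2          
Borges  | 0          
Le Guin | 3          
Tolkien | 3          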